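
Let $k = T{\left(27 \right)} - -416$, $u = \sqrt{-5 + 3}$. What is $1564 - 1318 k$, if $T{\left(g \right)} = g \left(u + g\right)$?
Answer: $-1507546 - 35586 i \sqrt{2} \approx -1.5075 \cdot 10^{6} - 50326.0 i$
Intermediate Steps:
$u = i \sqrt{2}$ ($u = \sqrt{-2} = i \sqrt{2} \approx 1.4142 i$)
$T{\left(g \right)} = g \left(g + i \sqrt{2}\right)$ ($T{\left(g \right)} = g \left(i \sqrt{2} + g\right) = g \left(g + i \sqrt{2}\right)$)
$k = 1145 + 27 i \sqrt{2}$ ($k = 27 \left(27 + i \sqrt{2}\right) - -416 = \left(729 + 27 i \sqrt{2}\right) + 416 = 1145 + 27 i \sqrt{2} \approx 1145.0 + 38.184 i$)
$1564 - 1318 k = 1564 - 1318 \left(1145 + 27 i \sqrt{2}\right) = 1564 - \left(1509110 + 35586 i \sqrt{2}\right) = -1507546 - 35586 i \sqrt{2}$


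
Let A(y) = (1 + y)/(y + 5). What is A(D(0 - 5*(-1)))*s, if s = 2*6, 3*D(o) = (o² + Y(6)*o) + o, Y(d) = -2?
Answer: 276/35 ≈ 7.8857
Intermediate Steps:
D(o) = -o/3 + o²/3 (D(o) = ((o² - 2*o) + o)/3 = (o² - o)/3 = -o/3 + o²/3)
s = 12
A(y) = (1 + y)/(5 + y)
A(D(0 - 5*(-1)))*s = ((1 + (0 - 5*(-1))*(-1 + (0 - 5*(-1)))/3)/(5 + (0 - 5*(-1))*(-1 + (0 - 5*(-1)))/3))*12 = ((1 + (0 + 5)*(-1 + (0 + 5))/3)/(5 + (0 + 5)*(-1 + (0 + 5))/3))*12 = ((1 + (⅓)*5*(-1 + 5))/(5 + (⅓)*5*(-1 + 5)))*12 = ((1 + (⅓)*5*4)/(5 + (⅓)*5*4))*12 = ((1 + 20/3)/(5 + 20/3))*12 = ((23/3)/(35/3))*12 = ((3/35)*(23/3))*12 = (23/35)*12 = 276/35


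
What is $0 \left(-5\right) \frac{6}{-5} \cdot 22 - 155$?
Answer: $-155$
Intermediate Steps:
$0 \left(-5\right) \frac{6}{-5} \cdot 22 - 155 = 0 \cdot 6 \left(- \frac{1}{5}\right) 22 - 155 = 0 \left(- \frac{6}{5}\right) 22 - 155 = 0 \cdot 22 - 155 = 0 - 155 = -155$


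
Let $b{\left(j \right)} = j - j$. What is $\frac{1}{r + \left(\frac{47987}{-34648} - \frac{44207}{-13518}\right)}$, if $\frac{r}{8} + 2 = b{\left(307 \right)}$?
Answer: $- \frac{234185832}{3305475377} \approx -0.070848$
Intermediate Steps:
$b{\left(j \right)} = 0$
$r = -16$ ($r = -16 + 8 \cdot 0 = -16 + 0 = -16$)
$\frac{1}{r + \left(\frac{47987}{-34648} - \frac{44207}{-13518}\right)} = \frac{1}{-16 + \left(\frac{47987}{-34648} - \frac{44207}{-13518}\right)} = \frac{1}{-16 + \left(47987 \left(- \frac{1}{34648}\right) - - \frac{44207}{13518}\right)} = \frac{1}{-16 + \left(- \frac{47987}{34648} + \frac{44207}{13518}\right)} = \frac{1}{-16 + \frac{441497935}{234185832}} = \frac{1}{- \frac{3305475377}{234185832}} = - \frac{234185832}{3305475377}$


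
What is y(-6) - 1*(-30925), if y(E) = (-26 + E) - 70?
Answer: 30823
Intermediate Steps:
y(E) = -96 + E
y(-6) - 1*(-30925) = (-96 - 6) - 1*(-30925) = -102 + 30925 = 30823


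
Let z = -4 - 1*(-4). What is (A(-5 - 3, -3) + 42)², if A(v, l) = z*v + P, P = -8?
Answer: 1156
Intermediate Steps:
z = 0 (z = -4 + 4 = 0)
A(v, l) = -8 (A(v, l) = 0*v - 8 = 0 - 8 = -8)
(A(-5 - 3, -3) + 42)² = (-8 + 42)² = 34² = 1156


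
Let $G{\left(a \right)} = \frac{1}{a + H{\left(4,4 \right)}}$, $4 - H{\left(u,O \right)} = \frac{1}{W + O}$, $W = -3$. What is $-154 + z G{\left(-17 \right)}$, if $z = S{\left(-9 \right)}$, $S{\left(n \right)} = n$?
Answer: $- \frac{2147}{14} \approx -153.36$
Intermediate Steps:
$H{\left(u,O \right)} = 4 - \frac{1}{-3 + O}$
$z = -9$
$G{\left(a \right)} = \frac{1}{3 + a}$ ($G{\left(a \right)} = \frac{1}{a + \frac{-13 + 4 \cdot 4}{-3 + 4}} = \frac{1}{a + \frac{-13 + 16}{1}} = \frac{1}{a + 1 \cdot 3} = \frac{1}{a + 3} = \frac{1}{3 + a}$)
$-154 + z G{\left(-17 \right)} = -154 - \frac{9}{3 - 17} = -154 - \frac{9}{-14} = -154 - - \frac{9}{14} = -154 + \frac{9}{14} = - \frac{2147}{14}$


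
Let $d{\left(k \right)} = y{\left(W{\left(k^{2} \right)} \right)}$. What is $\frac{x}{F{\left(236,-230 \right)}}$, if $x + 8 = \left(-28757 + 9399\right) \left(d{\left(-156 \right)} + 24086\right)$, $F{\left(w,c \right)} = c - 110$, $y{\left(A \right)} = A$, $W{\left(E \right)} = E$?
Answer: $\frac{234338271}{85} \approx 2.7569 \cdot 10^{6}$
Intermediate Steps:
$d{\left(k \right)} = k^{2}$
$F{\left(w,c \right)} = -110 + c$
$x = -937353084$ ($x = -8 + \left(-28757 + 9399\right) \left(\left(-156\right)^{2} + 24086\right) = -8 - 19358 \left(24336 + 24086\right) = -8 - 937353076 = -937353084$)
$\frac{x}{F{\left(236,-230 \right)}} = - \frac{937353084}{-110 - 230} = - \frac{937353084}{-340} = \left(-937353084\right) \left(- \frac{1}{340}\right) = \frac{234338271}{85}$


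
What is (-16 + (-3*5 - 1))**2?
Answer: 1024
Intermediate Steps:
(-16 + (-3*5 - 1))**2 = (-16 + (-15 - 1))**2 = (-16 - 16)**2 = (-32)**2 = 1024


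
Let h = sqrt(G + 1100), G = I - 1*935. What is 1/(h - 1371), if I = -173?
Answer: -1371/1879649 - 2*I*sqrt(2)/1879649 ≈ -0.00072939 - 1.5048e-6*I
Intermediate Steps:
G = -1108 (G = -173 - 1*935 = -173 - 935 = -1108)
h = 2*I*sqrt(2) (h = sqrt(-1108 + 1100) = sqrt(-8) = 2*I*sqrt(2) ≈ 2.8284*I)
1/(h - 1371) = 1/(2*I*sqrt(2) - 1371) = 1/(-1371 + 2*I*sqrt(2))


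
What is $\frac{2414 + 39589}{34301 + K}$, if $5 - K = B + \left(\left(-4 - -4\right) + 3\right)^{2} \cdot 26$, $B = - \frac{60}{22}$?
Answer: $\frac{462033}{374822} \approx 1.2327$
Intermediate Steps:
$B = - \frac{30}{11}$ ($B = \left(-60\right) \frac{1}{22} = - \frac{30}{11} \approx -2.7273$)
$K = - \frac{2489}{11}$ ($K = 5 - \left(- \frac{30}{11} + \left(\left(-4 - -4\right) + 3\right)^{2} \cdot 26\right) = 5 - \left(- \frac{30}{11} + \left(\left(-4 + 4\right) + 3\right)^{2} \cdot 26\right) = 5 - \left(- \frac{30}{11} + \left(0 + 3\right)^{2} \cdot 26\right) = 5 - \left(- \frac{30}{11} + 3^{2} \cdot 26\right) = 5 - \left(- \frac{30}{11} + 9 \cdot 26\right) = 5 - \left(- \frac{30}{11} + 234\right) = 5 - \frac{2544}{11} = - \frac{2489}{11} \approx -226.27$)
$\frac{2414 + 39589}{34301 + K} = \frac{2414 + 39589}{34301 - \frac{2489}{11}} = \frac{42003}{\frac{374822}{11}} = 42003 \cdot \frac{11}{374822} = \frac{462033}{374822}$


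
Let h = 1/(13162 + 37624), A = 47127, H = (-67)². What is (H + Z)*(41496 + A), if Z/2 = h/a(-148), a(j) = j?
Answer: 1495105299235485/3758164 ≈ 3.9783e+8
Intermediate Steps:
H = 4489
h = 1/50786 ≈ 1.9690e-5
Z = -1/3758164 (Z = 2*((1/50786)/(-148)) = 2*((1/50786)*(-1/148)) = 2*(-1/7516328) = -1/3758164 ≈ -2.6609e-7)
(H + Z)*(41496 + A) = (4489 - 1/3758164)*(41496 + 47127) = (16870398195/3758164)*88623 = 1495105299235485/3758164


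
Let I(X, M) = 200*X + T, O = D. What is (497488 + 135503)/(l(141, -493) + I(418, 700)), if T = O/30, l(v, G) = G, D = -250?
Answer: 1898973/249296 ≈ 7.6173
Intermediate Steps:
O = -250
T = -25/3 (T = -250/30 = -250*1/30 = -25/3 ≈ -8.3333)
I(X, M) = -25/3 + 200*X (I(X, M) = 200*X - 25/3 = -25/3 + 200*X)
(497488 + 135503)/(l(141, -493) + I(418, 700)) = (497488 + 135503)/(-493 + (-25/3 + 200*418)) = 632991/(-493 + (-25/3 + 83600)) = 632991/(-493 + 250775/3) = 632991/(249296/3) = 632991*(3/249296) = 1898973/249296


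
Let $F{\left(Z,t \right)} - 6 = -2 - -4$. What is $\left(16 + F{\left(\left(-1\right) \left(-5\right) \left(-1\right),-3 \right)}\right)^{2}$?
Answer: $576$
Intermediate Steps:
$F{\left(Z,t \right)} = 8$ ($F{\left(Z,t \right)} = 6 - -2 = 6 + \left(-2 + 4\right) = 6 + 2 = 8$)
$\left(16 + F{\left(\left(-1\right) \left(-5\right) \left(-1\right),-3 \right)}\right)^{2} = \left(16 + 8\right)^{2} = 24^{2} = 576$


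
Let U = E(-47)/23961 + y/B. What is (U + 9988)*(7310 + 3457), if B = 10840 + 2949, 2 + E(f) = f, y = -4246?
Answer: 241701944567285/2247607 ≈ 1.0754e+8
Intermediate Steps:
E(f) = -2 + f
B = 13789
U = -2090083/6742821 (U = (-2 - 47)/23961 - 4246/13789 = -49*1/23961 - 4246*1/13789 = -1/489 - 4246/13789 = -2090083/6742821 ≈ -0.30997)
(U + 9988)*(7310 + 3457) = (-2090083/6742821 + 9988)*(7310 + 3457) = (67345206065/6742821)*10767 = 241701944567285/2247607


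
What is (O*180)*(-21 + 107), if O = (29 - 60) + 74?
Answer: 665640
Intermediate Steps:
O = 43 (O = -31 + 74 = 43)
(O*180)*(-21 + 107) = (43*180)*(-21 + 107) = 7740*86 = 665640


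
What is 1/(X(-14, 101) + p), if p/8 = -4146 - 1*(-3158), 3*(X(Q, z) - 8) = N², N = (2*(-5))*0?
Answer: -1/7896 ≈ -0.00012665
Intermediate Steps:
N = 0 (N = -10*0 = 0)
X(Q, z) = 8 (X(Q, z) = 8 + (⅓)*0² = 8 + (⅓)*0 = 8 + 0 = 8)
p = -7904 (p = 8*(-4146 - 1*(-3158)) = 8*(-4146 + 3158) = 8*(-988) = -7904)
1/(X(-14, 101) + p) = 1/(8 - 7904) = 1/(-7896) = -1/7896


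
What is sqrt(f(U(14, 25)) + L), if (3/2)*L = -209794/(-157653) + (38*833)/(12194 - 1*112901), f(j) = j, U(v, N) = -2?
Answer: I*sqrt(4115270180273058898)/1764084519 ≈ 1.15*I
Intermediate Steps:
L = 10758250864/15876760671 (L = 2*(-209794/(-157653) + (38*833)/(12194 - 1*112901))/3 = 2*(-209794*(-1/157653) + 31654/(12194 - 112901))/3 = 2*(209794/157653 + 31654/(-100707))/3 = 2*(209794/157653 + 31654*(-1/100707))/3 = 2*(209794/157653 - 31654/100707)/3 = (2/3)*(5379125432/5292253557) = 10758250864/15876760671 ≈ 0.67761)
sqrt(f(U(14, 25)) + L) = sqrt(-2 + 10758250864/15876760671) = sqrt(-20995270478/15876760671) = I*sqrt(4115270180273058898)/1764084519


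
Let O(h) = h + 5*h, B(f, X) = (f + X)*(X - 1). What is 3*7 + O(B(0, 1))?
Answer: 21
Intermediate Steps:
B(f, X) = (-1 + X)*(X + f) (B(f, X) = (X + f)*(-1 + X) = (-1 + X)*(X + f))
O(h) = 6*h
3*7 + O(B(0, 1)) = 3*7 + 6*(1² - 1*1 - 1*0 + 1*0) = 21 + 6*(1 - 1 + 0 + 0) = 21 + 6*0 = 21 + 0 = 21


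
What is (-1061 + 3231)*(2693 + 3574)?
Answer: 13599390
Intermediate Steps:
(-1061 + 3231)*(2693 + 3574) = 2170*6267 = 13599390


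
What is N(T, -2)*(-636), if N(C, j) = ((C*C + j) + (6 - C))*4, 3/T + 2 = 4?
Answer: -12084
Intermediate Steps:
T = 3/2 (T = 3/(-2 + 4) = 3/2 ≈ 1.5000)
N(C, j) = 24 - 4*C + 4*j + 4*C**2 (N(C, j) = ((C**2 + j) + (6 - C))*4 = ((j + C**2) + (6 - C))*4 = (6 + j + C**2 - C)*4 = 24 - 4*C + 4*j + 4*C**2)
N(T, -2)*(-636) = (24 - 4*3/2 + 4*(-2) + 4*(3/2)**2)*(-636) = (24 - 6 - 8 + 4*(9/4))*(-636) = (24 - 6 - 8 + 9)*(-636) = 19*(-636) = -12084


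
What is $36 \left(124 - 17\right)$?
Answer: $3852$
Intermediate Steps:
$36 \left(124 - 17\right) = 36 \cdot 107 = 3852$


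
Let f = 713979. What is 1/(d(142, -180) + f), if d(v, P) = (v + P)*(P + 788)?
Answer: 1/690875 ≈ 1.4474e-6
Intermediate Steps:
d(v, P) = (788 + P)*(P + v) (d(v, P) = (P + v)*(788 + P) = (788 + P)*(P + v))
1/(d(142, -180) + f) = 1/(((-180)² + 788*(-180) + 788*142 - 180*142) + 713979) = 1/((32400 - 141840 + 111896 - 25560) + 713979) = 1/(-23104 + 713979) = 1/690875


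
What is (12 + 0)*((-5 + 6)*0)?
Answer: 0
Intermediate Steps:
(12 + 0)*((-5 + 6)*0) = 12*(1*0) = 12*0 = 0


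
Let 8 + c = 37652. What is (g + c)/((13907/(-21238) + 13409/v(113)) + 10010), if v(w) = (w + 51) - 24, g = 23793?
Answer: 13047990060/2146126183 ≈ 6.0798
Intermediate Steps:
c = 37644 (c = -8 + 37652 = 37644)
v(w) = 27 + w (v(w) = (51 + w) - 24 = 27 + w)
(g + c)/((13907/(-21238) + 13409/v(113)) + 10010) = (23793 + 37644)/((13907/(-21238) + 13409/(27 + 113)) + 10010) = 61437/((13907*(-1/21238) + 13409/140) + 10010) = 61437/((-13907/21238 + 13409*(1/140)) + 10010) = 61437/((-13907/21238 + 13409/140) + 10010) = 61437/(20202383/212380 + 10010) = 61437/(2146126183/212380) = 61437*(212380/2146126183) = 13047990060/2146126183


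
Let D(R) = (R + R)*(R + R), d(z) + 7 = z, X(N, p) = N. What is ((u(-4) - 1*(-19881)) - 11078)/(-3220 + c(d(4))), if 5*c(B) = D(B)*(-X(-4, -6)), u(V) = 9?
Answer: -11015/3989 ≈ -2.7613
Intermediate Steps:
d(z) = -7 + z
D(R) = 4*R² (D(R) = (2*R)*(2*R) = 4*R²)
c(B) = 16*B²/5 (c(B) = ((4*B²)*(-1*(-4)))/5 = ((4*B²)*4)/5 = (16*B²)/5 = 16*B²/5)
((u(-4) - 1*(-19881)) - 11078)/(-3220 + c(d(4))) = ((9 - 1*(-19881)) - 11078)/(-3220 + 16*(-7 + 4)²/5) = ((9 + 19881) - 11078)/(-3220 + (16/5)*(-3)²) = (19890 - 11078)/(-3220 + (16/5)*9) = 8812/(-3220 + 144/5) = 8812/(-15956/5) = 8812*(-5/15956) = -11015/3989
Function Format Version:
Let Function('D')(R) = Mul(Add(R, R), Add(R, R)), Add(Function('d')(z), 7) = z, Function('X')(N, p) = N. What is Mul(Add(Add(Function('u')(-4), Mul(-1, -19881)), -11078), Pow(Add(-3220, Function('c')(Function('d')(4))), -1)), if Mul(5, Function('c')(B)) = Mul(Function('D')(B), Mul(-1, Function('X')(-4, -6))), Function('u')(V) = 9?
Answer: Rational(-11015, 3989) ≈ -2.7613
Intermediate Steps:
Function('d')(z) = Add(-7, z)
Function('D')(R) = Mul(4, Pow(R, 2)) (Function('D')(R) = Mul(Mul(2, R), Mul(2, R)) = Mul(4, Pow(R, 2)))
Function('c')(B) = Mul(Rational(16, 5), Pow(B, 2)) (Function('c')(B) = Mul(Rational(1, 5), Mul(Mul(4, Pow(B, 2)), Mul(-1, -4))) = Mul(Rational(1, 5), Mul(Mul(4, Pow(B, 2)), 4)) = Mul(Rational(1, 5), Mul(16, Pow(B, 2))) = Mul(Rational(16, 5), Pow(B, 2)))
Mul(Add(Add(Function('u')(-4), Mul(-1, -19881)), -11078), Pow(Add(-3220, Function('c')(Function('d')(4))), -1)) = Mul(Add(Add(9, Mul(-1, -19881)), -11078), Pow(Add(-3220, Mul(Rational(16, 5), Pow(Add(-7, 4), 2))), -1)) = Mul(Add(Add(9, 19881), -11078), Pow(Add(-3220, Mul(Rational(16, 5), Pow(-3, 2))), -1)) = Mul(Add(19890, -11078), Pow(Add(-3220, Mul(Rational(16, 5), 9)), -1)) = Mul(8812, Pow(Add(-3220, Rational(144, 5)), -1)) = Mul(8812, Pow(Rational(-15956, 5), -1)) = Mul(8812, Rational(-5, 15956)) = Rational(-11015, 3989)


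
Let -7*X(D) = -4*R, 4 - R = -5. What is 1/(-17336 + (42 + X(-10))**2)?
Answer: -49/740564 ≈ -6.6166e-5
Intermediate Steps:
R = 9 (R = 4 - 1*(-5) = 4 + 5 = 9)
X(D) = 36/7 (X(D) = -(-4)*9/7 = -1/7*(-36) = 36/7)
1/(-17336 + (42 + X(-10))**2) = 1/(-17336 + (42 + 36/7)**2) = 1/(-17336 + (330/7)**2) = 1/(-17336 + 108900/49) = 1/(-740564/49) = -49/740564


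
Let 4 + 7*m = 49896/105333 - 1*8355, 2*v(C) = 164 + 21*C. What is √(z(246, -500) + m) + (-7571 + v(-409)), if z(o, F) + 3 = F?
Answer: -23567/2 + 36*I*√79100378126/245777 ≈ -11784.0 + 41.196*I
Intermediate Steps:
z(o, F) = -3 + F
v(C) = 82 + 21*C/2 (v(C) = (164 + 21*C)/2 = 82 + 21*C/2)
m = -293476217/245777 (m = -4/7 + (49896/105333 - 1*8355)/7 = -4/7 + (49896*(1/105333) - 8355)/7 = -4/7 + (16632/35111 - 8355)/7 = -4/7 + (⅐)*(-293335773/35111) = -4/7 - 293335773/245777 = -293476217/245777 ≈ -1194.1)
√(z(246, -500) + m) + (-7571 + v(-409)) = √((-3 - 500) - 293476217/245777) + (-7571 + (82 + (21/2)*(-409))) = √(-503 - 293476217/245777) + (-7571 + (82 - 8589/2)) = √(-417102048/245777) + (-7571 - 8425/2) = 36*I*√79100378126/245777 - 23567/2 = -23567/2 + 36*I*√79100378126/245777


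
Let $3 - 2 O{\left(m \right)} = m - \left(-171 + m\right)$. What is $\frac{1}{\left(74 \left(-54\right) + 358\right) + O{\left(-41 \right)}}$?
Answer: $- \frac{1}{3722} \approx -0.00026867$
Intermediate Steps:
$O{\left(m \right)} = -84$ ($O{\left(m \right)} = \frac{3}{2} - \frac{m - \left(-171 + m\right)}{2} = \frac{3}{2} - \frac{171}{2} = -84$)
$\frac{1}{\left(74 \left(-54\right) + 358\right) + O{\left(-41 \right)}} = \frac{1}{\left(74 \left(-54\right) + 358\right) - 84} = \frac{1}{\left(-3996 + 358\right) - 84} = \frac{1}{-3638 - 84} = \frac{1}{-3722} = - \frac{1}{3722}$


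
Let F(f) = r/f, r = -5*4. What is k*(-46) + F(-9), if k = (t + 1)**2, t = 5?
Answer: -14884/9 ≈ -1653.8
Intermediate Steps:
k = 36 (k = (5 + 1)**2 = 6**2 = 36)
r = -20
F(f) = -20/f
k*(-46) + F(-9) = 36*(-46) - 20/(-9) = -1656 - 20*(-1/9) = -1656 + 20/9 = -14884/9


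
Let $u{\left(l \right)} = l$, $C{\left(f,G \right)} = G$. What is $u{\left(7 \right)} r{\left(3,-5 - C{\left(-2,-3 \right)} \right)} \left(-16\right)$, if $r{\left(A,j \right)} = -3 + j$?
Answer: $560$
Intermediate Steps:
$u{\left(7 \right)} r{\left(3,-5 - C{\left(-2,-3 \right)} \right)} \left(-16\right) = 7 \left(-3 - 2\right) \left(-16\right) = 7 \left(-5\right) \left(-16\right) = \left(-35\right) \left(-16\right) = 560$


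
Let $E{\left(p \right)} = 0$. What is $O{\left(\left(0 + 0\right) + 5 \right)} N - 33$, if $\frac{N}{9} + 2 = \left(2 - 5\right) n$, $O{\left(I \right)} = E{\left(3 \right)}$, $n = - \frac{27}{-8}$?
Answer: $-33$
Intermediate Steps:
$n = \frac{27}{8}$ ($n = \left(-27\right) \left(- \frac{1}{8}\right) = \frac{27}{8} \approx 3.375$)
$O{\left(I \right)} = 0$
$N = - \frac{873}{8}$ ($N = -18 + 9 \left(2 - 5\right) \frac{27}{8} = -18 + 9 \left(\left(-3\right) \frac{27}{8}\right) = -18 + 9 \left(- \frac{81}{8}\right) = -18 - \frac{729}{8} = - \frac{873}{8} \approx -109.13$)
$O{\left(\left(0 + 0\right) + 5 \right)} N - 33 = 0 \left(- \frac{873}{8}\right) - 33 = 0 - 33 = -33$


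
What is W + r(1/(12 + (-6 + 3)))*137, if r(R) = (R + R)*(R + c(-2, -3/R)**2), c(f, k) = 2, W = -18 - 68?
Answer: 3172/81 ≈ 39.161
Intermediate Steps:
W = -86
r(R) = 2*R*(4 + R) (r(R) = (R + R)*(R + 2**2) = (2*R)*(R + 4) = (2*R)*(4 + R) = 2*R*(4 + R))
W + r(1/(12 + (-6 + 3)))*137 = -86 + (2*(4 + 1/(12 + (-6 + 3)))/(12 + (-6 + 3)))*137 = -86 + (2*(4 + 1/(12 - 3))/(12 - 3))*137 = -86 + (2*(4 + 1/9)/9)*137 = -86 + (2*(1/9)*(4 + 1/9))*137 = -86 + (2*(1/9)*(37/9))*137 = -86 + (74/81)*137 = -86 + 10138/81 = 3172/81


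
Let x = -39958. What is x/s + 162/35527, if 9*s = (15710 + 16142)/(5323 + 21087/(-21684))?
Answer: -245736699047491419/4089624098456 ≈ -60088.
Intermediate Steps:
s = 230226256/346208535 (s = ((15710 + 16142)/(5323 + 21087/(-21684)))/9 = (31852/(5323 + 21087*(-1/21684)))/9 = (31852/(5323 - 7029/7228))/9 = (31852/(38467615/7228))/9 = (31852*(7228/38467615))/9 = (⅑)*(230226256/38467615) = 230226256/346208535 ≈ 0.66499)
x/s + 162/35527 = -39958/230226256/346208535 + 162/35527 = -39958*346208535/230226256 + 162*(1/35527) = -6916900320765/115113128 + 162/35527 = -245736699047491419/4089624098456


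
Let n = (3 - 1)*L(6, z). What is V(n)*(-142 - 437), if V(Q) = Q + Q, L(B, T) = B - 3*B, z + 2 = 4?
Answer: 27792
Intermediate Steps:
z = 2 (z = -2 + 4 = 2)
L(B, T) = -2*B
n = -24 (n = (3 - 1)*(-2*6) = 2*(-12) = -24)
V(Q) = 2*Q
V(n)*(-142 - 437) = (2*(-24))*(-142 - 437) = -48*(-579) = 27792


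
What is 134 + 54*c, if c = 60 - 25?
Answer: 2024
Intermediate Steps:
c = 35
134 + 54*c = 134 + 54*35 = 134 + 1890 = 2024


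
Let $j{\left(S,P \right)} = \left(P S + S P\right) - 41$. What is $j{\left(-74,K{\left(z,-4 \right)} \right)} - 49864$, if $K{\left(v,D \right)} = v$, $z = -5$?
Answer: $-49165$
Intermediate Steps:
$j{\left(S,P \right)} = -41 + 2 P S$ ($j{\left(S,P \right)} = \left(P S + P S\right) - 41 = 2 P S - 41 = -41 + 2 P S$)
$j{\left(-74,K{\left(z,-4 \right)} \right)} - 49864 = \left(-41 + 2 \left(-5\right) \left(-74\right)\right) - 49864 = \left(-41 + 740\right) - 49864 = 699 - 49864 = -49165$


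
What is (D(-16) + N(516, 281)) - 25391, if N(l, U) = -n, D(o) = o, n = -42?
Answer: -25365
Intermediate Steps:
N(l, U) = 42 (N(l, U) = -1*(-42) = 42)
(D(-16) + N(516, 281)) - 25391 = (-16 + 42) - 25391 = 26 - 25391 = -25365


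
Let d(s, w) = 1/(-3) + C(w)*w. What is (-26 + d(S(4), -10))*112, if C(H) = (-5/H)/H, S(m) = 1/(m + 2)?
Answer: -8680/3 ≈ -2893.3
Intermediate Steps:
S(m) = 1/(2 + m)
C(H) = -5/H²
d(s, w) = -⅓ - 5/w (d(s, w) = 1/(-3) + (-5/w²)*w = -⅓ - 5/w)
(-26 + d(S(4), -10))*112 = (-26 + (⅓)*(-15 - 1*(-10))/(-10))*112 = (-26 + (⅓)*(-⅒)*(-15 + 10))*112 = (-26 + (⅓)*(-⅒)*(-5))*112 = (-26 + ⅙)*112 = -155/6*112 = -8680/3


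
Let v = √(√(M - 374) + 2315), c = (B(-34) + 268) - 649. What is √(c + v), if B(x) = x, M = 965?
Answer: √(-415 + √(2315 + √591)) ≈ 19.148*I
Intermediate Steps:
c = -415 (c = (-34 + 268) - 649 = 234 - 649 = -415)
v = √(2315 + √591) (v = √(√(965 - 374) + 2315) = √(√591 + 2315) = √(2315 + √591) ≈ 48.366)
√(c + v) = √(-415 + √(2315 + √591))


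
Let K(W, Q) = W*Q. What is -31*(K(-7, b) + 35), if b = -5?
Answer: -2170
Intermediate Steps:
K(W, Q) = Q*W
-31*(K(-7, b) + 35) = -31*(-5*(-7) + 35) = -31*(35 + 35) = -31*70 = -2170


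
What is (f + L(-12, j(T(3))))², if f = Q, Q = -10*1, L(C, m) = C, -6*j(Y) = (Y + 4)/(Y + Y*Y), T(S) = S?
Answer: 484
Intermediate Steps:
j(Y) = -(4 + Y)/(6*(Y + Y²)) (j(Y) = -(Y + 4)/(6*(Y + Y*Y)) = -(4 + Y)/(6*(Y + Y²)))
Q = -10
f = -10
(f + L(-12, j(T(3))))² = (-10 - 12)² = (-22)² = 484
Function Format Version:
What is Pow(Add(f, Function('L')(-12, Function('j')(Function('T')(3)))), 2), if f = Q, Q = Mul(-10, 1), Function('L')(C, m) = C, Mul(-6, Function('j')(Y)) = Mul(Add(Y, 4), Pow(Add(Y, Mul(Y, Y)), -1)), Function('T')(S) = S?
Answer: 484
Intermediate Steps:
Function('j')(Y) = Mul(Rational(-1, 6), Pow(Add(Y, Pow(Y, 2)), -1), Add(4, Y)) (Function('j')(Y) = Mul(Rational(-1, 6), Mul(Add(Y, 4), Pow(Add(Y, Mul(Y, Y)), -1))) = Mul(Rational(-1, 6), Mul(Add(4, Y), Pow(Add(Y, Pow(Y, 2)), -1))) = Mul(Rational(-1, 6), Mul(Pow(Add(Y, Pow(Y, 2)), -1), Add(4, Y))) = Mul(Rational(-1, 6), Pow(Add(Y, Pow(Y, 2)), -1), Add(4, Y)))
Q = -10
f = -10
Pow(Add(f, Function('L')(-12, Function('j')(Function('T')(3)))), 2) = Pow(Add(-10, -12), 2) = Pow(-22, 2) = 484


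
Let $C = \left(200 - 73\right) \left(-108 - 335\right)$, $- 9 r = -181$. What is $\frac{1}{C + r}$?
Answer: $- \frac{9}{506168} \approx -1.7781 \cdot 10^{-5}$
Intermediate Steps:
$r = \frac{181}{9}$ ($r = \left(- \frac{1}{9}\right) \left(-181\right) = \frac{181}{9} \approx 20.111$)
$C = -56261$ ($C = 127 \left(-443\right) = -56261$)
$\frac{1}{C + r} = \frac{1}{-56261 + \frac{181}{9}} = \frac{1}{- \frac{506168}{9}} = - \frac{9}{506168}$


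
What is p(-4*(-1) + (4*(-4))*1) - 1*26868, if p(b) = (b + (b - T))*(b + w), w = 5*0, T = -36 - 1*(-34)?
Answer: -26604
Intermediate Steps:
T = -2 (T = -36 + 34 = -2)
w = 0
p(b) = b*(2 + 2*b) (p(b) = (b + (b - 1*(-2)))*(b + 0) = (b + (b + 2))*b = (b + (2 + b))*b = (2 + 2*b)*b = b*(2 + 2*b))
p(-4*(-1) + (4*(-4))*1) - 1*26868 = 2*(-4*(-1) + (4*(-4))*1)*(1 + (-4*(-1) + (4*(-4))*1)) - 1*26868 = 2*(4 - 16*1)*(1 + (4 - 16*1)) - 26868 = 2*(4 - 16)*(1 + (4 - 16)) - 26868 = 2*(-12)*(1 - 12) - 26868 = 2*(-12)*(-11) - 26868 = 264 - 26868 = -26604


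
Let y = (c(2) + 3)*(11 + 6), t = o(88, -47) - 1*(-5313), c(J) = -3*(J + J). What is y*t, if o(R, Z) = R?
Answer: -826353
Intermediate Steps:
c(J) = -6*J
t = 5401 (t = 88 - 1*(-5313) = 88 + 5313 = 5401)
y = -153 (y = (-6*2 + 3)*(11 + 6) = (-12 + 3)*17 = -9*17 = -153)
y*t = -153*5401 = -826353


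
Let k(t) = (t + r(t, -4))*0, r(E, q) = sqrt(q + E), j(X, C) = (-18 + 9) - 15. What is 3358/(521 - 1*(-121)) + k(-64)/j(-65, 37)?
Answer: 1679/321 ≈ 5.2305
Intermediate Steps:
j(X, C) = -24 (j(X, C) = -9 - 15 = -24)
r(E, q) = sqrt(E + q)
k(t) = 0 (k(t) = (t + sqrt(t - 4))*0 = (t + sqrt(-4 + t))*0 = 0)
3358/(521 - 1*(-121)) + k(-64)/j(-65, 37) = 3358/(521 - 1*(-121)) + 0/(-24) = 3358/(521 + 121) + 0*(-1/24) = 3358/642 + 0 = 3358*(1/642) + 0 = 1679/321 + 0 = 1679/321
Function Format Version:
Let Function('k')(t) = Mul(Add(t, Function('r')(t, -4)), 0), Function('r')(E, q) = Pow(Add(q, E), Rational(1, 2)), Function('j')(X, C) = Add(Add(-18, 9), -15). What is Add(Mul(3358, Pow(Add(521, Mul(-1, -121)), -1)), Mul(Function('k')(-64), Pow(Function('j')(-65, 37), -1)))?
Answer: Rational(1679, 321) ≈ 5.2305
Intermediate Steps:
Function('j')(X, C) = -24 (Function('j')(X, C) = Add(-9, -15) = -24)
Function('r')(E, q) = Pow(Add(E, q), Rational(1, 2))
Function('k')(t) = 0 (Function('k')(t) = Mul(Add(t, Pow(Add(t, -4), Rational(1, 2))), 0) = Mul(Add(t, Pow(Add(-4, t), Rational(1, 2))), 0) = 0)
Add(Mul(3358, Pow(Add(521, Mul(-1, -121)), -1)), Mul(Function('k')(-64), Pow(Function('j')(-65, 37), -1))) = Add(Mul(3358, Pow(Add(521, Mul(-1, -121)), -1)), Mul(0, Pow(-24, -1))) = Add(Mul(3358, Pow(Add(521, 121), -1)), Mul(0, Rational(-1, 24))) = Add(Mul(3358, Pow(642, -1)), 0) = Add(Mul(3358, Rational(1, 642)), 0) = Add(Rational(1679, 321), 0) = Rational(1679, 321)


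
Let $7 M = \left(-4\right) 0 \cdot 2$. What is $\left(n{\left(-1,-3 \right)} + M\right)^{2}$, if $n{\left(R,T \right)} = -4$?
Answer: $16$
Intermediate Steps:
$M = 0$ ($M = \frac{\left(-4\right) 0 \cdot 2}{7} = \frac{0 \cdot 2}{7} = \frac{1}{7} \cdot 0 = 0$)
$\left(n{\left(-1,-3 \right)} + M\right)^{2} = \left(-4 + 0\right)^{2} = \left(-4\right)^{2} = 16$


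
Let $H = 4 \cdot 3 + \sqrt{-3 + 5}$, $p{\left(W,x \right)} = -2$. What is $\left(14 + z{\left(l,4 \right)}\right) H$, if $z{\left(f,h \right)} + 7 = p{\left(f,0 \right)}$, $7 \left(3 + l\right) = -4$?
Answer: $60 + 5 \sqrt{2} \approx 67.071$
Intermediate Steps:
$l = - \frac{25}{7}$ ($l = -3 + \frac{1}{7} \left(-4\right) = -3 - \frac{4}{7} = - \frac{25}{7} \approx -3.5714$)
$z{\left(f,h \right)} = -9$ ($z{\left(f,h \right)} = -7 - 2 = -9$)
$H = 12 + \sqrt{2} \approx 13.414$
$\left(14 + z{\left(l,4 \right)}\right) H = \left(14 - 9\right) \left(12 + \sqrt{2}\right) = 5 \left(12 + \sqrt{2}\right) = 60 + 5 \sqrt{2}$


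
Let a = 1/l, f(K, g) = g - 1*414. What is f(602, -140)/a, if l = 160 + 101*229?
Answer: -12902106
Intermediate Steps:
f(K, g) = -414 + g (f(K, g) = g - 414 = -414 + g)
l = 23289 (l = 160 + 23129 = 23289)
a = 1/23289 ≈ 4.2939e-5
f(602, -140)/a = (-414 - 140)/(1/23289) = -554*23289 = -12902106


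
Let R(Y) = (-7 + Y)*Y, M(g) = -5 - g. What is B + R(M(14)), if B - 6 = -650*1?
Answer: -150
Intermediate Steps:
B = -644 (B = 6 - 650*1 = 6 - 650 = -644)
R(Y) = Y*(-7 + Y)
B + R(M(14)) = -644 + (-5 - 1*14)*(-7 + (-5 - 1*14)) = -644 + (-5 - 14)*(-7 + (-5 - 14)) = -644 - 19*(-7 - 19) = -644 - 19*(-26) = -644 + 494 = -150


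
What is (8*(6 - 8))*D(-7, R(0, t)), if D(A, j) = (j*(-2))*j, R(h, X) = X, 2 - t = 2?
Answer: 0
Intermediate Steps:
t = 0 (t = 2 - 1*2 = 2 - 2 = 0)
D(A, j) = -2*j² (D(A, j) = (-2*j)*j = -2*j²)
(8*(6 - 8))*D(-7, R(0, t)) = (8*(6 - 8))*(-2*0²) = (8*(-2))*(-2*0) = -16*0 = 0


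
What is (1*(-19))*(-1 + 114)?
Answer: -2147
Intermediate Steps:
(1*(-19))*(-1 + 114) = -19*113 = -2147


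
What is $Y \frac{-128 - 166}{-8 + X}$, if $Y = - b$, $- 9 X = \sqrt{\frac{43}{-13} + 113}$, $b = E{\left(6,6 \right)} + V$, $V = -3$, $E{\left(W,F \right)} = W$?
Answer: $- \frac{3714984}{32983} + \frac{3969 \sqrt{18538}}{32983} \approx -96.249$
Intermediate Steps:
$b = 3$ ($b = 6 - 3 = 3$)
$X = - \frac{\sqrt{18538}}{117}$ ($X = - \frac{\sqrt{\frac{43}{-13} + 113}}{9} = - \frac{\sqrt{43 \left(- \frac{1}{13}\right) + 113}}{9} = - \frac{\sqrt{- \frac{43}{13} + 113}}{9} = - \frac{\sqrt{\frac{1426}{13}}}{9} = - \frac{\frac{1}{13} \sqrt{18538}}{9} = - \frac{\sqrt{18538}}{117} \approx -1.1637$)
$Y = -3$ ($Y = \left(-1\right) 3 = -3$)
$Y \frac{-128 - 166}{-8 + X} = - 3 \frac{-128 - 166}{-8 - \frac{\sqrt{18538}}{117}} = - 3 \left(- \frac{294}{-8 - \frac{\sqrt{18538}}{117}}\right) = \frac{882}{-8 - \frac{\sqrt{18538}}{117}}$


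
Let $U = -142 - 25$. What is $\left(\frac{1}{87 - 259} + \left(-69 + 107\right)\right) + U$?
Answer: $- \frac{22189}{172} \approx -129.01$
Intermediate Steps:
$U = -167$ ($U = -142 - 25 = -167$)
$\left(\frac{1}{87 - 259} + \left(-69 + 107\right)\right) + U = \left(\frac{1}{87 - 259} + \left(-69 + 107\right)\right) - 167 = \left(\frac{1}{-172} + 38\right) - 167 = \left(- \frac{1}{172} + 38\right) - 167 = \frac{6535}{172} - 167 = - \frac{22189}{172}$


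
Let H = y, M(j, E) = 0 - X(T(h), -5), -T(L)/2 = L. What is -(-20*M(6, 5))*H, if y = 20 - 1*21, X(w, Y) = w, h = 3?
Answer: -120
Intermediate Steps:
T(L) = -2*L
M(j, E) = 6 (M(j, E) = 0 - (-2)*3 = 0 - 1*(-6) = 0 + 6 = 6)
y = -1 (y = 20 - 21 = -1)
H = -1
-(-20*M(6, 5))*H = -(-20*6)*(-1) = -(-120)*(-1) = -1*120 = -120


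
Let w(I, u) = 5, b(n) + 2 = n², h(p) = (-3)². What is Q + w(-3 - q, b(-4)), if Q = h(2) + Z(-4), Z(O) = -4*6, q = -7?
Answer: -10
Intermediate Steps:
Z(O) = -24
h(p) = 9
b(n) = -2 + n²
Q = -15 (Q = 9 - 24 = -15)
Q + w(-3 - q, b(-4)) = -15 + 5 = -10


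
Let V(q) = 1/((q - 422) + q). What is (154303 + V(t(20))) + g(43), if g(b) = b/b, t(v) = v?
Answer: 58944127/382 ≈ 1.5430e+5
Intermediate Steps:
g(b) = 1
V(q) = 1/(-422 + 2*q) (V(q) = 1/((-422 + q) + q) = 1/(-422 + 2*q))
(154303 + V(t(20))) + g(43) = (154303 + 1/(2*(-211 + 20))) + 1 = (154303 + (½)/(-191)) + 1 = (154303 + (½)*(-1/191)) + 1 = (154303 - 1/382) + 1 = 58943745/382 + 1 = 58944127/382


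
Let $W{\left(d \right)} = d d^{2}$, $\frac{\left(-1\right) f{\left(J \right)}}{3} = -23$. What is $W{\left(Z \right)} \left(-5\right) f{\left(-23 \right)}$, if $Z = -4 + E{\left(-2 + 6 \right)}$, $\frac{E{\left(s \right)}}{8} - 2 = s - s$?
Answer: $-596160$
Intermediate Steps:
$f{\left(J \right)} = 69$ ($f{\left(J \right)} = \left(-3\right) \left(-23\right) = 69$)
$E{\left(s \right)} = 16$ ($E{\left(s \right)} = 16 + 8 \left(s - s\right) = 16 + 8 \cdot 0 = 16 + 0 = 16$)
$Z = 12$ ($Z = -4 + 16 = 12$)
$W{\left(d \right)} = d^{3}$
$W{\left(Z \right)} \left(-5\right) f{\left(-23 \right)} = 12^{3} \left(-5\right) 69 = 1728 \left(-5\right) 69 = \left(-8640\right) 69 = -596160$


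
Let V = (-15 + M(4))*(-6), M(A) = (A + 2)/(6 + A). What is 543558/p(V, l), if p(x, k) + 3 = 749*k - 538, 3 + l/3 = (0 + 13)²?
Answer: 543558/372461 ≈ 1.4594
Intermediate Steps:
M(A) = (2 + A)/(6 + A)
l = 498 (l = -9 + 3*(0 + 13)² = -9 + 3*13² = -9 + 3*169 = -9 + 507 = 498)
V = 432/5 (V = (-15 + (2 + 4)/(6 + 4))*(-6) = (-15 + 6/10)*(-6) = (-15 + (⅒)*6)*(-6) = (-15 + ⅗)*(-6) = -72/5*(-6) = 432/5 ≈ 86.400)
p(x, k) = -541 + 749*k (p(x, k) = -3 + (749*k - 538) = -3 + (-538 + 749*k) = -541 + 749*k)
543558/p(V, l) = 543558/(-541 + 749*498) = 543558/(-541 + 373002) = 543558/372461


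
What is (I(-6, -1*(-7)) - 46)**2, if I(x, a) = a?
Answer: 1521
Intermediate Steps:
(I(-6, -1*(-7)) - 46)**2 = (-1*(-7) - 46)**2 = (7 - 46)**2 = (-39)**2 = 1521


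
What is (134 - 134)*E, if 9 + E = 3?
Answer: 0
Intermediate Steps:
E = -6 (E = -9 + 3 = -6)
(134 - 134)*E = (134 - 134)*(-6) = 0*(-6) = 0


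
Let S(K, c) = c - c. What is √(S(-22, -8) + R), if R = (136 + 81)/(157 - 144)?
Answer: √2821/13 ≈ 4.0856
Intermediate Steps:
S(K, c) = 0
R = 217/13 ≈ 16.692
√(S(-22, -8) + R) = √(0 + 217/13) = √(217/13) = √2821/13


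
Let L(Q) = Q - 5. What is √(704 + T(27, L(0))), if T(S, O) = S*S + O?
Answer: 2*√357 ≈ 37.789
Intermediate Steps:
L(Q) = -5 + Q
T(S, O) = O + S² (T(S, O) = S² + O = O + S²)
√(704 + T(27, L(0))) = √(704 + ((-5 + 0) + 27²)) = √(704 + (-5 + 729)) = √(704 + 724) = √1428 = 2*√357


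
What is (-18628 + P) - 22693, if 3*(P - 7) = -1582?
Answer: -125524/3 ≈ -41841.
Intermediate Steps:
P = -1561/3 (P = 7 + (1/3)*(-1582) = 7 - 1582/3 = -1561/3 ≈ -520.33)
(-18628 + P) - 22693 = (-18628 - 1561/3) - 22693 = -57445/3 - 22693 = -125524/3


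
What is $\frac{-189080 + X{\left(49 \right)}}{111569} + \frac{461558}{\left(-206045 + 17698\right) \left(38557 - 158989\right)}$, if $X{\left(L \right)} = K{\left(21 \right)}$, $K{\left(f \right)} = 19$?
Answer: $- \frac{2144210141825821}{1265360142851688} \approx -1.6945$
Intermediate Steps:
$X{\left(L \right)} = 19$
$\frac{-189080 + X{\left(49 \right)}}{111569} + \frac{461558}{\left(-206045 + 17698\right) \left(38557 - 158989\right)} = \frac{-189080 + 19}{111569} + \frac{461558}{\left(-206045 + 17698\right) \left(38557 - 158989\right)} = \left(-189061\right) \frac{1}{111569} + \frac{461558}{\left(-188347\right) \left(-120432\right)} = - \frac{189061}{111569} + \frac{461558}{22683005904} = - \frac{189061}{111569} + 461558 \cdot \frac{1}{22683005904} = - \frac{189061}{111569} + \frac{230779}{11341502952} = - \frac{2144210141825821}{1265360142851688}$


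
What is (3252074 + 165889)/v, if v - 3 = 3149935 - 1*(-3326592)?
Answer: 3417963/6476530 ≈ 0.52775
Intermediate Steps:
v = 6476530 (v = 3 + (3149935 - 1*(-3326592)) = 3 + (3149935 + 3326592) = 3 + 6476527 = 6476530)
(3252074 + 165889)/v = (3252074 + 165889)/6476530 = 3417963*(1/6476530) = 3417963/6476530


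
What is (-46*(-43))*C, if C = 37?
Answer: 73186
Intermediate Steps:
(-46*(-43))*C = -46*(-43)*37 = 1978*37 = 73186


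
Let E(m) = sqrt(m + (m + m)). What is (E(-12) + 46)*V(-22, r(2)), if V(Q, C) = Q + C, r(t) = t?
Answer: -920 - 120*I ≈ -920.0 - 120.0*I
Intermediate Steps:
V(Q, C) = C + Q
E(m) = sqrt(3)*sqrt(m) (E(m) = sqrt(m + 2*m) = sqrt(3*m) = sqrt(3)*sqrt(m))
(E(-12) + 46)*V(-22, r(2)) = (sqrt(3)*sqrt(-12) + 46)*(2 - 22) = (sqrt(3)*(2*I*sqrt(3)) + 46)*(-20) = (6*I + 46)*(-20) = (46 + 6*I)*(-20) = -920 - 120*I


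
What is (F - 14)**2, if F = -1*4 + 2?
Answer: 256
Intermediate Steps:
F = -2 (F = -4 + 2 = -2)
(F - 14)**2 = (-2 - 14)**2 = (-16)**2 = 256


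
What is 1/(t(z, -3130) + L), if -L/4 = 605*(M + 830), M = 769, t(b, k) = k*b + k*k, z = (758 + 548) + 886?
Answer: -1/933640 ≈ -1.0711e-6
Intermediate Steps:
z = 2192 (z = 1306 + 886 = 2192)
t(b, k) = k² + b*k (t(b, k) = b*k + k² = k² + b*k)
L = -3869580 (L = -2420*(769 + 830) = -2420*1599 = -4*967395 = -3869580)
1/(t(z, -3130) + L) = 1/(-3130*(2192 - 3130) - 3869580) = 1/(-3130*(-938) - 3869580) = 1/(2935940 - 3869580) = 1/(-933640) = -1/933640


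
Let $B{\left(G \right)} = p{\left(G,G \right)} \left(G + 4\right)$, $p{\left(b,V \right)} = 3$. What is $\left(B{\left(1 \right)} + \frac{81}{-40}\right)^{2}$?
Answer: $\frac{269361}{1600} \approx 168.35$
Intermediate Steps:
$B{\left(G \right)} = 12 + 3 G$ ($B{\left(G \right)} = 3 \left(G + 4\right) = 3 \left(4 + G\right) = 12 + 3 G$)
$\left(B{\left(1 \right)} + \frac{81}{-40}\right)^{2} = \left(\left(12 + 3 \cdot 1\right) + \frac{81}{-40}\right)^{2} = \left(\left(12 + 3\right) + 81 \left(- \frac{1}{40}\right)\right)^{2} = \left(15 - \frac{81}{40}\right)^{2} = \left(\frac{519}{40}\right)^{2} = \frac{269361}{1600}$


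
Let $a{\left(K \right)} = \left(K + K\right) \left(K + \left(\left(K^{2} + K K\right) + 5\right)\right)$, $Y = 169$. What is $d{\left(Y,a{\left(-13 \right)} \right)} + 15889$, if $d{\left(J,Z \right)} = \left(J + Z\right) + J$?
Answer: $7647$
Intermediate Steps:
$a{\left(K \right)} = 2 K \left(5 + K + 2 K^{2}\right)$ ($a{\left(K \right)} = 2 K \left(K + \left(\left(K^{2} + K^{2}\right) + 5\right)\right) = 2 K \left(K + \left(2 K^{2} + 5\right)\right) = 2 K \left(K + \left(5 + 2 K^{2}\right)\right) = 2 K \left(5 + K + 2 K^{2}\right)$)
$d{\left(J,Z \right)} = Z + 2 J$
$d{\left(Y,a{\left(-13 \right)} \right)} + 15889 = \left(2 \left(-13\right) \left(5 - 13 + 2 \left(-13\right)^{2}\right) + 2 \cdot 169\right) + 15889 = \left(2 \left(-13\right) \left(5 - 13 + 2 \cdot 169\right) + 338\right) + 15889 = \left(2 \left(-13\right) \left(5 - 13 + 338\right) + 338\right) + 15889 = \left(2 \left(-13\right) 330 + 338\right) + 15889 = \left(-8580 + 338\right) + 15889 = -8242 + 15889 = 7647$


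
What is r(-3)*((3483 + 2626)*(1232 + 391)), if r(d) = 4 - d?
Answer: 69404349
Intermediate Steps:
r(-3)*((3483 + 2626)*(1232 + 391)) = (4 - 1*(-3))*((3483 + 2626)*(1232 + 391)) = (4 + 3)*(6109*1623) = 7*9914907 = 69404349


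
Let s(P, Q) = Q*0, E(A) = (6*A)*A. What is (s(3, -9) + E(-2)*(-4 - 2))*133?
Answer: -19152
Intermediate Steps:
E(A) = 6*A²
s(P, Q) = 0
(s(3, -9) + E(-2)*(-4 - 2))*133 = (0 + (6*(-2)²)*(-4 - 2))*133 = (0 + (6*4)*(-6))*133 = (0 + 24*(-6))*133 = (0 - 144)*133 = -144*133 = -19152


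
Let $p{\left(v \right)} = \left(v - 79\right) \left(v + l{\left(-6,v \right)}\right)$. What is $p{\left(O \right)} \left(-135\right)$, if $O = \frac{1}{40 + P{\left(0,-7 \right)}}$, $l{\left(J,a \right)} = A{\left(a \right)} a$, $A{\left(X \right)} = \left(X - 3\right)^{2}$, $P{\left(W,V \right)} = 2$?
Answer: $\frac{288396565}{115248} \approx 2502.4$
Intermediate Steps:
$A{\left(X \right)} = \left(-3 + X\right)^{2}$
$l{\left(J,a \right)} = a \left(-3 + a\right)^{2}$ ($l{\left(J,a \right)} = \left(-3 + a\right)^{2} a = a \left(-3 + a\right)^{2}$)
$O = \frac{1}{42}$ ($O = \frac{1}{40 + 2} = \frac{1}{42} \approx 0.02381$)
$p{\left(v \right)} = \left(-79 + v\right) \left(v + v \left(-3 + v\right)^{2}\right)$ ($p{\left(v \right)} = \left(v - 79\right) \left(v + v \left(-3 + v\right)^{2}\right) = \left(-79 + v\right) \left(v + v \left(-3 + v\right)^{2}\right)$)
$p{\left(O \right)} \left(-135\right) = \frac{-790 + \left(\frac{1}{42}\right)^{3} - \frac{85}{1764} + 484 \cdot \frac{1}{42}}{42} \left(-135\right) = \frac{-790 + \frac{1}{74088} - \frac{85}{1764} + \frac{242}{21}}{42} \left(-135\right) = \frac{1}{42} \left(- \frac{57679313}{74088}\right) \left(-135\right) = \left(- \frac{57679313}{3111696}\right) \left(-135\right) = \frac{288396565}{115248}$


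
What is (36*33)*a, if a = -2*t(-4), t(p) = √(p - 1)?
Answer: -2376*I*√5 ≈ -5312.9*I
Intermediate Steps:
t(p) = √(-1 + p)
a = -2*I*√5 (a = -2*√(-1 - 4) = -2*I*√5 ≈ -4.4721*I)
(36*33)*a = (36*33)*(-2*I*√5) = 1188*(-2*I*√5) = -2376*I*√5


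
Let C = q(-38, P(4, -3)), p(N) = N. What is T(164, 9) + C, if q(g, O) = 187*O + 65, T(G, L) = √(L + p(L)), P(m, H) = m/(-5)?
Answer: -423/5 + 3*√2 ≈ -80.357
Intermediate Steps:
P(m, H) = -m/5 (P(m, H) = m*(-⅕) = -m/5)
T(G, L) = √2*√L (T(G, L) = √(L + L) = √(2*L) = √2*√L)
q(g, O) = 65 + 187*O
C = -423/5 (C = 65 + 187*(-⅕*4) = 65 + 187*(-⅘) = 65 - 748/5 = -423/5 ≈ -84.600)
T(164, 9) + C = √2*√9 - 423/5 = √2*3 - 423/5 = 3*√2 - 423/5 = -423/5 + 3*√2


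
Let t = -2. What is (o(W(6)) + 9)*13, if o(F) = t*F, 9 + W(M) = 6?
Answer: 195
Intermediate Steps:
W(M) = -3 (W(M) = -9 + 6 = -3)
o(F) = -2*F
(o(W(6)) + 9)*13 = (-2*(-3) + 9)*13 = (6 + 9)*13 = 15*13 = 195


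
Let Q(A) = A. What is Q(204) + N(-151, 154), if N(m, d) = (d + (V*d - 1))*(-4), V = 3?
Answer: -2256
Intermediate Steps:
N(m, d) = 4 - 16*d (N(m, d) = (d + (3*d - 1))*(-4) = (d + (-1 + 3*d))*(-4) = (-1 + 4*d)*(-4) = 4 - 16*d)
Q(204) + N(-151, 154) = 204 + (4 - 16*154) = 204 + (4 - 2464) = 204 - 2460 = -2256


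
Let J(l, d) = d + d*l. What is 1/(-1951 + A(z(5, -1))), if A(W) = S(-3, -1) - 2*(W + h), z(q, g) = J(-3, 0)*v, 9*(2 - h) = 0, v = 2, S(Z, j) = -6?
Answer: -1/1961 ≈ -0.00050994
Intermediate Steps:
h = 2 (h = 2 - ⅑*0 = 2 + 0 = 2)
z(q, g) = 0 (z(q, g) = (0*(1 - 3))*2 = (0*(-2))*2 = 0*2 = 0)
A(W) = -10 - 2*W (A(W) = -6 - 2*(W + 2) = -6 - 2*(2 + W) = -6 - (4 + 2*W) = -6 + (-4 - 2*W) = -10 - 2*W)
1/(-1951 + A(z(5, -1))) = 1/(-1951 + (-10 - 2*0)) = 1/(-1951 + (-10 + 0)) = 1/(-1951 - 10) = 1/(-1961) = -1/1961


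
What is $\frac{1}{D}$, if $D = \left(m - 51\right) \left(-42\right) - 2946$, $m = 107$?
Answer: $- \frac{1}{5298} \approx -0.00018875$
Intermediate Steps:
$D = -5298$ ($D = \left(107 - 51\right) \left(-42\right) - 2946 = 56 \left(-42\right) - 2946 = -2352 - 2946 = -5298$)
$\frac{1}{D} = \frac{1}{-5298} = - \frac{1}{5298}$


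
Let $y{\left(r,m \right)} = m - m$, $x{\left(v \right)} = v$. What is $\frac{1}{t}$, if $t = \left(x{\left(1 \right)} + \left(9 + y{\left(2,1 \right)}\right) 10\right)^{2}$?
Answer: $\frac{1}{8281} \approx 0.00012076$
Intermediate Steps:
$y{\left(r,m \right)} = 0$
$t = 8281$ ($t = \left(1 + \left(9 + 0\right) 10\right)^{2} = \left(1 + 9 \cdot 10\right)^{2} = \left(1 + 90\right)^{2} = 91^{2} = 8281$)
$\frac{1}{t} = \frac{1}{8281}$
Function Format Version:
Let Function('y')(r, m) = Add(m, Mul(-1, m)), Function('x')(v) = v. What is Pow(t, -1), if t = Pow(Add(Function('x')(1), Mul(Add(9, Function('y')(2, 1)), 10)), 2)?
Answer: Rational(1, 8281) ≈ 0.00012076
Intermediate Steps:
Function('y')(r, m) = 0
t = 8281 (t = Pow(Add(1, Mul(Add(9, 0), 10)), 2) = Pow(Add(1, Mul(9, 10)), 2) = Pow(Add(1, 90), 2) = Pow(91, 2) = 8281)
Pow(t, -1) = Pow(8281, -1) = Rational(1, 8281)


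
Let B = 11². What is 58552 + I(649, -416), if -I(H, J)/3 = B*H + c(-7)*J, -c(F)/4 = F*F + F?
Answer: -386699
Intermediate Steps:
B = 121
c(F) = -4*F - 4*F² (c(F) = -4*(F*F + F) = -4*(F² + F) = -4*(F + F²) = -4*F - 4*F²)
I(H, J) = -363*H + 504*J (I(H, J) = -3*(121*H + (-4*(-7)*(1 - 7))*J) = -3*(121*H + (-4*(-7)*(-6))*J) = -3*(121*H - 168*J) = -3*(-168*J + 121*H) = -363*H + 504*J)
58552 + I(649, -416) = 58552 + (-363*649 + 504*(-416)) = 58552 + (-235587 - 209664) = 58552 - 445251 = -386699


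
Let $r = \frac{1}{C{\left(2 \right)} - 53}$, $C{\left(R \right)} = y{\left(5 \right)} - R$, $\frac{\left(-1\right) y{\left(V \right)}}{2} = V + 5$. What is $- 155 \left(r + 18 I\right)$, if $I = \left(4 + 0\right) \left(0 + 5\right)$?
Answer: $- \frac{836969}{15} \approx -55798.0$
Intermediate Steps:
$y{\left(V \right)} = -10 - 2 V$ ($y{\left(V \right)} = - 2 \left(V + 5\right) = - 2 \left(5 + V\right) = -10 - 2 V$)
$I = 20$ ($I = 4 \cdot 5 = 20$)
$C{\left(R \right)} = -20 - R$ ($C{\left(R \right)} = \left(-10 - 10\right) - R = -20 - R$)
$r = - \frac{1}{75}$ ($r = \frac{1}{\left(-20 - 2\right) - 53} = \frac{1}{-22 - 53} = \frac{1}{-75} = - \frac{1}{75} \approx -0.013333$)
$- 155 \left(r + 18 I\right) = - 155 \left(- \frac{1}{75} + 18 \cdot 20\right) = - 155 \left(- \frac{1}{75} + 360\right) = \left(-155\right) \frac{26999}{75} = - \frac{836969}{15}$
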